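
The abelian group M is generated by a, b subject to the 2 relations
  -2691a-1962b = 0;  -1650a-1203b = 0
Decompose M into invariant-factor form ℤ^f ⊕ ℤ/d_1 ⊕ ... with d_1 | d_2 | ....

Answer: M ≅ ℤ/3 ⊕ ℤ/9

Derivation:
rank_ℚ(R)=2; free=2−2=0
SNF(R) diag = [3, 9] → torsion [3, 9]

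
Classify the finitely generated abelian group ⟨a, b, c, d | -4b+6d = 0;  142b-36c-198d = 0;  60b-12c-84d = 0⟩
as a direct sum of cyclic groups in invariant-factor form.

Answer: M ≅ ℤ^1 ⊕ ℤ/2 ⊕ ℤ/6 ⊕ ℤ/12

Derivation:
rank_ℚ(R)=3; free=4−3=1
SNF(R) diag = [2, 6, 12] → torsion [2, 6, 12]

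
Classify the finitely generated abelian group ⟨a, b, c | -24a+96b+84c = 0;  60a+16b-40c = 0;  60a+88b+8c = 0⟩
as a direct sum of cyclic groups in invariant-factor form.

rank_ℚ(R)=3; free=3−3=0
SNF(R) diag = [4, 12, 24] → torsion [4, 12, 24]

Answer: M ≅ ℤ/4 ⊕ ℤ/12 ⊕ ℤ/24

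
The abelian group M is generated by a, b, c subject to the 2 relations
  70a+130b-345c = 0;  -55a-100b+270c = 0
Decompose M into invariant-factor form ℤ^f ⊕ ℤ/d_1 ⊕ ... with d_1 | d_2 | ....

rank_ℚ(R)=2; free=3−2=1
SNF(R) diag = [5, 15] → torsion [5, 15]

Answer: M ≅ ℤ^1 ⊕ ℤ/5 ⊕ ℤ/15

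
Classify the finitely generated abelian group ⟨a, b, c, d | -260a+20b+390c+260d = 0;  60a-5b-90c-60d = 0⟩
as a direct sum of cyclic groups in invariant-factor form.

Answer: M ≅ ℤ^2 ⊕ ℤ/5 ⊕ ℤ/10

Derivation:
rank_ℚ(R)=2; free=4−2=2
SNF(R) diag = [5, 10] → torsion [5, 10]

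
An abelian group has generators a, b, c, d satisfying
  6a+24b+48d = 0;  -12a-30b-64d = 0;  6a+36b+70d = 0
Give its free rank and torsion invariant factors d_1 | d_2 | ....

Answer: M ≅ ℤ^1 ⊕ ℤ/2 ⊕ ℤ/6 ⊕ ℤ/6

Derivation:
rank_ℚ(R)=3; free=4−3=1
SNF(R) diag = [2, 6, 6] → torsion [2, 6, 6]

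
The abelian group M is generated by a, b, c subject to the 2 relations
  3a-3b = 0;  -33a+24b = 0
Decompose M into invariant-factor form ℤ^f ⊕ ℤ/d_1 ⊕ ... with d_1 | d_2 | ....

rank_ℚ(R)=2; free=3−2=1
SNF(R) diag = [3, 9] → torsion [3, 9]

Answer: M ≅ ℤ^1 ⊕ ℤ/3 ⊕ ℤ/9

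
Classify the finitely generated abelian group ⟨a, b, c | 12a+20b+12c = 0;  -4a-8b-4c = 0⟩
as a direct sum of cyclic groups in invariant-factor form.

rank_ℚ(R)=2; free=3−2=1
SNF(R) diag = [4, 4] → torsion [4, 4]

Answer: M ≅ ℤ^1 ⊕ ℤ/4 ⊕ ℤ/4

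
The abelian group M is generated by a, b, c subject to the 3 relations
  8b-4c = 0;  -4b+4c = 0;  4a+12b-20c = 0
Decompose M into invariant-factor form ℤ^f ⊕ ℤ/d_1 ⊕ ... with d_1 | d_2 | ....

Answer: M ≅ ℤ/4 ⊕ ℤ/4 ⊕ ℤ/4

Derivation:
rank_ℚ(R)=3; free=3−3=0
SNF(R) diag = [4, 4, 4] → torsion [4, 4, 4]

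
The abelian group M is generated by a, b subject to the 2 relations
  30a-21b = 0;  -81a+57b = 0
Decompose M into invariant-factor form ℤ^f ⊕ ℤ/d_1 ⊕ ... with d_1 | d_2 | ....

rank_ℚ(R)=2; free=2−2=0
SNF(R) diag = [3, 3] → torsion [3, 3]

Answer: M ≅ ℤ/3 ⊕ ℤ/3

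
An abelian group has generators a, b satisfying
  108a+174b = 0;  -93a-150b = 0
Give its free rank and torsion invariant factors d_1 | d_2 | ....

Answer: M ≅ ℤ/3 ⊕ ℤ/6

Derivation:
rank_ℚ(R)=2; free=2−2=0
SNF(R) diag = [3, 6] → torsion [3, 6]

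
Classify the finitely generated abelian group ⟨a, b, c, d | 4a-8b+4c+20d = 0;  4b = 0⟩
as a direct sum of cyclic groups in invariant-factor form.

rank_ℚ(R)=2; free=4−2=2
SNF(R) diag = [4, 4] → torsion [4, 4]

Answer: M ≅ ℤ^2 ⊕ ℤ/4 ⊕ ℤ/4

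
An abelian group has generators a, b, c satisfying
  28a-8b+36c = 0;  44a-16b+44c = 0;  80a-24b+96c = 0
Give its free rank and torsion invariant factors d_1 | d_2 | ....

Answer: M ≅ ℤ/4 ⊕ ℤ/8 ⊕ ℤ/8

Derivation:
rank_ℚ(R)=3; free=3−3=0
SNF(R) diag = [4, 8, 8] → torsion [4, 8, 8]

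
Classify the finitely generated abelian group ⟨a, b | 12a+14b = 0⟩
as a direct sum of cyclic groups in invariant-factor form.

Answer: M ≅ ℤ^1 ⊕ ℤ/2

Derivation:
rank_ℚ(R)=1; free=2−1=1
SNF(R) diag = [2] → torsion [2]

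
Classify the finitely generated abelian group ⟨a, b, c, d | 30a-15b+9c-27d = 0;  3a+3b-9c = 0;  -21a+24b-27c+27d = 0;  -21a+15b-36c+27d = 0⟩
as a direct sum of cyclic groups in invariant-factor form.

rank_ℚ(R)=4; free=4−4=0
SNF(R) diag = [3, 9, 9, 27] → torsion [3, 9, 9, 27]

Answer: M ≅ ℤ/3 ⊕ ℤ/9 ⊕ ℤ/9 ⊕ ℤ/27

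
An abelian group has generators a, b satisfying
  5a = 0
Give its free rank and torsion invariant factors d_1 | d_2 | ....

Answer: M ≅ ℤ^1 ⊕ ℤ/5

Derivation:
rank_ℚ(R)=1; free=2−1=1
SNF(R) diag = [5] → torsion [5]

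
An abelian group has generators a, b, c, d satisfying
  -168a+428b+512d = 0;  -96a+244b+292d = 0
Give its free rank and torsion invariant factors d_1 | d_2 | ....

rank_ℚ(R)=2; free=4−2=2
SNF(R) diag = [4, 12] → torsion [4, 12]

Answer: M ≅ ℤ^2 ⊕ ℤ/4 ⊕ ℤ/12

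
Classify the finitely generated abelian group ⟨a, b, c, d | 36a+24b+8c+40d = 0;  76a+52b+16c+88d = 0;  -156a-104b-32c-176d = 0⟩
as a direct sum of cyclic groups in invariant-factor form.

Answer: M ≅ ℤ^1 ⊕ ℤ/4 ⊕ ℤ/4 ⊕ ℤ/8

Derivation:
rank_ℚ(R)=3; free=4−3=1
SNF(R) diag = [4, 4, 8] → torsion [4, 4, 8]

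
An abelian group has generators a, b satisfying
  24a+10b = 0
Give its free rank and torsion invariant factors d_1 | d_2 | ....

rank_ℚ(R)=1; free=2−1=1
SNF(R) diag = [2] → torsion [2]

Answer: M ≅ ℤ^1 ⊕ ℤ/2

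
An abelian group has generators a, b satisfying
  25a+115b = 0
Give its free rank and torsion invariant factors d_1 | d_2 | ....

Answer: M ≅ ℤ^1 ⊕ ℤ/5

Derivation:
rank_ℚ(R)=1; free=2−1=1
SNF(R) diag = [5] → torsion [5]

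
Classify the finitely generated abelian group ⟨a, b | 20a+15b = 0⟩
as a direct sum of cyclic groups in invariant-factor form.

Answer: M ≅ ℤ^1 ⊕ ℤ/5

Derivation:
rank_ℚ(R)=1; free=2−1=1
SNF(R) diag = [5] → torsion [5]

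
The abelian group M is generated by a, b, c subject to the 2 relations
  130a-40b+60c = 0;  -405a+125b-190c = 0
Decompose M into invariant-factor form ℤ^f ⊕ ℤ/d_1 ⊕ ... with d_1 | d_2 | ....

Answer: M ≅ ℤ^1 ⊕ ℤ/5 ⊕ ℤ/10

Derivation:
rank_ℚ(R)=2; free=3−2=1
SNF(R) diag = [5, 10] → torsion [5, 10]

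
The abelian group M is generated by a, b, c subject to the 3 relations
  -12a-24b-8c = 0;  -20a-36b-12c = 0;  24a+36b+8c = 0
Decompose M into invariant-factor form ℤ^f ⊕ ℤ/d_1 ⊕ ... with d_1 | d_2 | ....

Answer: M ≅ ℤ/4 ⊕ ℤ/4 ⊕ ℤ/12

Derivation:
rank_ℚ(R)=3; free=3−3=0
SNF(R) diag = [4, 4, 12] → torsion [4, 4, 12]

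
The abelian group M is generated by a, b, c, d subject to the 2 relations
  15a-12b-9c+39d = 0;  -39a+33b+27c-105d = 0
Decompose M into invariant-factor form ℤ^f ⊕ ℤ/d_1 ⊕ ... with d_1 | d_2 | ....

Answer: M ≅ ℤ^2 ⊕ ℤ/3 ⊕ ℤ/9

Derivation:
rank_ℚ(R)=2; free=4−2=2
SNF(R) diag = [3, 9] → torsion [3, 9]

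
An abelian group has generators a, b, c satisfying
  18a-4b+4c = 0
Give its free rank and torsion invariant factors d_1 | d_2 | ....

rank_ℚ(R)=1; free=3−1=2
SNF(R) diag = [2] → torsion [2]

Answer: M ≅ ℤ^2 ⊕ ℤ/2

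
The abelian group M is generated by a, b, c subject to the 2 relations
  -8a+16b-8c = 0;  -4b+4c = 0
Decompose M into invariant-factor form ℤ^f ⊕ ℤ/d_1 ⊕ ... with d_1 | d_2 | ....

rank_ℚ(R)=2; free=3−2=1
SNF(R) diag = [4, 8] → torsion [4, 8]

Answer: M ≅ ℤ^1 ⊕ ℤ/4 ⊕ ℤ/8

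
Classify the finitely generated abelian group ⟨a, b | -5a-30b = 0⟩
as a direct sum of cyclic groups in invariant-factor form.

rank_ℚ(R)=1; free=2−1=1
SNF(R) diag = [5] → torsion [5]

Answer: M ≅ ℤ^1 ⊕ ℤ/5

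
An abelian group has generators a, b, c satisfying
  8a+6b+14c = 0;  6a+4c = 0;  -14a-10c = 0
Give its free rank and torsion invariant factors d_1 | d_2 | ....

rank_ℚ(R)=3; free=3−3=0
SNF(R) diag = [2, 2, 6] → torsion [2, 2, 6]

Answer: M ≅ ℤ/2 ⊕ ℤ/2 ⊕ ℤ/6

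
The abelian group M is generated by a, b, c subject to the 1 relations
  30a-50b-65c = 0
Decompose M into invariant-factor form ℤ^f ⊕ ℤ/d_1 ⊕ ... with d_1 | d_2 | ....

Answer: M ≅ ℤ^2 ⊕ ℤ/5

Derivation:
rank_ℚ(R)=1; free=3−1=2
SNF(R) diag = [5] → torsion [5]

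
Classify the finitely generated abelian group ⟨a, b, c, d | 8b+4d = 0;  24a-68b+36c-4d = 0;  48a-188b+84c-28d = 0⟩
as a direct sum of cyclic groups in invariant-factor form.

rank_ℚ(R)=3; free=4−3=1
SNF(R) diag = [4, 12, 24] → torsion [4, 12, 24]

Answer: M ≅ ℤ^1 ⊕ ℤ/4 ⊕ ℤ/12 ⊕ ℤ/24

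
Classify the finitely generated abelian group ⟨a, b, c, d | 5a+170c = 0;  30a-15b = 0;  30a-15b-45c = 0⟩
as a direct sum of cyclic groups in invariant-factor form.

rank_ℚ(R)=3; free=4−3=1
SNF(R) diag = [5, 15, 45] → torsion [5, 15, 45]

Answer: M ≅ ℤ^1 ⊕ ℤ/5 ⊕ ℤ/15 ⊕ ℤ/45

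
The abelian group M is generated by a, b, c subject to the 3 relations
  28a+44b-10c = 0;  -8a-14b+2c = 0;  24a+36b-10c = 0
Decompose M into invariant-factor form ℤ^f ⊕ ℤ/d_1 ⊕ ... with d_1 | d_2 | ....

Answer: M ≅ ℤ/2 ⊕ ℤ/2 ⊕ ℤ/4

Derivation:
rank_ℚ(R)=3; free=3−3=0
SNF(R) diag = [2, 2, 4] → torsion [2, 2, 4]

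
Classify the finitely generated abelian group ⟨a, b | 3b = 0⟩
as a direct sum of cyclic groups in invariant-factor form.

rank_ℚ(R)=1; free=2−1=1
SNF(R) diag = [3] → torsion [3]

Answer: M ≅ ℤ^1 ⊕ ℤ/3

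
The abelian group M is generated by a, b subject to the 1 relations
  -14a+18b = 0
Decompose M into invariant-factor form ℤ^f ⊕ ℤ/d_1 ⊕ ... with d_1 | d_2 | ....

Answer: M ≅ ℤ^1 ⊕ ℤ/2

Derivation:
rank_ℚ(R)=1; free=2−1=1
SNF(R) diag = [2] → torsion [2]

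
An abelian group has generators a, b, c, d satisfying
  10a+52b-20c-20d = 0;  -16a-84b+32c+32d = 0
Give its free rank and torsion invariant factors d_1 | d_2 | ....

rank_ℚ(R)=2; free=4−2=2
SNF(R) diag = [2, 4] → torsion [2, 4]

Answer: M ≅ ℤ^2 ⊕ ℤ/2 ⊕ ℤ/4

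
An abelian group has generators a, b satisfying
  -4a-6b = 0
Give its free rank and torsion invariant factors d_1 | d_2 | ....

Answer: M ≅ ℤ^1 ⊕ ℤ/2

Derivation:
rank_ℚ(R)=1; free=2−1=1
SNF(R) diag = [2] → torsion [2]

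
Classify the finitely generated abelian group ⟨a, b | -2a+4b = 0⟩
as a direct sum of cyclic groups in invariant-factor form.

rank_ℚ(R)=1; free=2−1=1
SNF(R) diag = [2] → torsion [2]

Answer: M ≅ ℤ^1 ⊕ ℤ/2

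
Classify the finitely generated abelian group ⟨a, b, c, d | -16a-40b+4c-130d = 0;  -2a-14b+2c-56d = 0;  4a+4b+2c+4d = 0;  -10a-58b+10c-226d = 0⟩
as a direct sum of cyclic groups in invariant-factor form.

Answer: M ≅ ℤ/2 ⊕ ℤ/6 ⊕ ℤ/6 ⊕ ℤ/12

Derivation:
rank_ℚ(R)=4; free=4−4=0
SNF(R) diag = [2, 6, 6, 12] → torsion [2, 6, 6, 12]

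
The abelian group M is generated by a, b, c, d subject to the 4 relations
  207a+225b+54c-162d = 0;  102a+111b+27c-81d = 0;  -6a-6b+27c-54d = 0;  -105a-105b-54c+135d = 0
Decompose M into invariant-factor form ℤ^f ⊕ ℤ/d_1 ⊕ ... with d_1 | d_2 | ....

rank_ℚ(R)=4; free=4−4=0
SNF(R) diag = [3, 9, 27, 27] → torsion [3, 9, 27, 27]

Answer: M ≅ ℤ/3 ⊕ ℤ/9 ⊕ ℤ/27 ⊕ ℤ/27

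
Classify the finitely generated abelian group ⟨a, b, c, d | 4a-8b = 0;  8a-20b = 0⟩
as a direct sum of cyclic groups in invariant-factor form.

rank_ℚ(R)=2; free=4−2=2
SNF(R) diag = [4, 4] → torsion [4, 4]

Answer: M ≅ ℤ^2 ⊕ ℤ/4 ⊕ ℤ/4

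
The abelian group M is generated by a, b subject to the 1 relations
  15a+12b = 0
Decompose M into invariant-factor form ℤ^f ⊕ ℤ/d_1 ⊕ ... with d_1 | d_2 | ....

Answer: M ≅ ℤ^1 ⊕ ℤ/3

Derivation:
rank_ℚ(R)=1; free=2−1=1
SNF(R) diag = [3] → torsion [3]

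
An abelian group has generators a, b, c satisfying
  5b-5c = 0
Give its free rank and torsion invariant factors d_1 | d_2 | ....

Answer: M ≅ ℤ^2 ⊕ ℤ/5

Derivation:
rank_ℚ(R)=1; free=3−1=2
SNF(R) diag = [5] → torsion [5]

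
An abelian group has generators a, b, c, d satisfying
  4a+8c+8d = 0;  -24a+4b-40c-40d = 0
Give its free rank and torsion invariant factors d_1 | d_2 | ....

Answer: M ≅ ℤ^2 ⊕ ℤ/4 ⊕ ℤ/4

Derivation:
rank_ℚ(R)=2; free=4−2=2
SNF(R) diag = [4, 4] → torsion [4, 4]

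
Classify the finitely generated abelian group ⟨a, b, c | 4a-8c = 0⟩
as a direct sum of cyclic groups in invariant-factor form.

Answer: M ≅ ℤ^2 ⊕ ℤ/4

Derivation:
rank_ℚ(R)=1; free=3−1=2
SNF(R) diag = [4] → torsion [4]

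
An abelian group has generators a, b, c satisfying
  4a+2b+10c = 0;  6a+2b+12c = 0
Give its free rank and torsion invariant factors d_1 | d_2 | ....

rank_ℚ(R)=2; free=3−2=1
SNF(R) diag = [2, 2] → torsion [2, 2]

Answer: M ≅ ℤ^1 ⊕ ℤ/2 ⊕ ℤ/2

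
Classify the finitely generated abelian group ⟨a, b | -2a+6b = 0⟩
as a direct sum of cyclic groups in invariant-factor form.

rank_ℚ(R)=1; free=2−1=1
SNF(R) diag = [2] → torsion [2]

Answer: M ≅ ℤ^1 ⊕ ℤ/2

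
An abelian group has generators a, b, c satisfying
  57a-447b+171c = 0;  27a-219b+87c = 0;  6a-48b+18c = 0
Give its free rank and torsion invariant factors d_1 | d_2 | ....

rank_ℚ(R)=3; free=3−3=0
SNF(R) diag = [3, 6, 18] → torsion [3, 6, 18]

Answer: M ≅ ℤ/3 ⊕ ℤ/6 ⊕ ℤ/18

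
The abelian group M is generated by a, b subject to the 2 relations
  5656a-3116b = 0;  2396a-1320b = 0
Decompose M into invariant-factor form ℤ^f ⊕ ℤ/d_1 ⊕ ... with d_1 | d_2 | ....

Answer: M ≅ ℤ/4 ⊕ ℤ/4

Derivation:
rank_ℚ(R)=2; free=2−2=0
SNF(R) diag = [4, 4] → torsion [4, 4]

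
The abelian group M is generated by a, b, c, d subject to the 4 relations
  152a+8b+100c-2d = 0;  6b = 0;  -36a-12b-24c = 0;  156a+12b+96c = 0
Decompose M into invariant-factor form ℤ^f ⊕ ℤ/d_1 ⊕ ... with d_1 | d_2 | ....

Answer: M ≅ ℤ/2 ⊕ ℤ/6 ⊕ ℤ/12 ⊕ ℤ/24

Derivation:
rank_ℚ(R)=4; free=4−4=0
SNF(R) diag = [2, 6, 12, 24] → torsion [2, 6, 12, 24]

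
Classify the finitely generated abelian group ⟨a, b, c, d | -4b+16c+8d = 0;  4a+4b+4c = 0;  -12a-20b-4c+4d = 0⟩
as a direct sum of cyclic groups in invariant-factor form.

Answer: M ≅ ℤ^1 ⊕ ℤ/4 ⊕ ℤ/4 ⊕ ℤ/12

Derivation:
rank_ℚ(R)=3; free=4−3=1
SNF(R) diag = [4, 4, 12] → torsion [4, 4, 12]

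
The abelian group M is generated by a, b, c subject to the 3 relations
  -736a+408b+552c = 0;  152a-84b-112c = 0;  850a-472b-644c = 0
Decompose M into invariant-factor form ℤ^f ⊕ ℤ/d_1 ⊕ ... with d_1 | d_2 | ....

Answer: M ≅ ℤ/2 ⊕ ℤ/4 ⊕ ℤ/8

Derivation:
rank_ℚ(R)=3; free=3−3=0
SNF(R) diag = [2, 4, 8] → torsion [2, 4, 8]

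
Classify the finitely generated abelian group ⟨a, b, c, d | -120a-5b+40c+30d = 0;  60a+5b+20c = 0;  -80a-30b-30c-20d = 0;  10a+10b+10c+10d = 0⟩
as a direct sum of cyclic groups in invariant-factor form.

rank_ℚ(R)=4; free=4−4=0
SNF(R) diag = [5, 10, 30, 30] → torsion [5, 10, 30, 30]

Answer: M ≅ ℤ/5 ⊕ ℤ/10 ⊕ ℤ/30 ⊕ ℤ/30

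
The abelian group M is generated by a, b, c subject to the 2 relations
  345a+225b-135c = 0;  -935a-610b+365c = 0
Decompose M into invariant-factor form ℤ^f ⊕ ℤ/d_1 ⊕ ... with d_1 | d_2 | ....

Answer: M ≅ ℤ^1 ⊕ ℤ/5 ⊕ ℤ/15

Derivation:
rank_ℚ(R)=2; free=3−2=1
SNF(R) diag = [5, 15] → torsion [5, 15]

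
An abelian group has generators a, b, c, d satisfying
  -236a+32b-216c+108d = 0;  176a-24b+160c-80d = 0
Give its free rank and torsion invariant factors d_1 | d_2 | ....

Answer: M ≅ ℤ^2 ⊕ ℤ/4 ⊕ ℤ/8

Derivation:
rank_ℚ(R)=2; free=4−2=2
SNF(R) diag = [4, 8] → torsion [4, 8]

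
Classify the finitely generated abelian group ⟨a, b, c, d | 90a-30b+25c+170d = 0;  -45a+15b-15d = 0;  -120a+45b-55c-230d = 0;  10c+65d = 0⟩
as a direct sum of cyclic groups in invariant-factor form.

Answer: M ≅ ℤ/5 ⊕ ℤ/15 ⊕ ℤ/15 ⊕ ℤ/45

Derivation:
rank_ℚ(R)=4; free=4−4=0
SNF(R) diag = [5, 15, 15, 45] → torsion [5, 15, 15, 45]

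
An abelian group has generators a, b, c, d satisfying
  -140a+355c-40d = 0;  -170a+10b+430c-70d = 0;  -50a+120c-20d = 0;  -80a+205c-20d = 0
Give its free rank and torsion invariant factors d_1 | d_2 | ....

rank_ℚ(R)=4; free=4−4=0
SNF(R) diag = [5, 10, 10, 20] → torsion [5, 10, 10, 20]

Answer: M ≅ ℤ/5 ⊕ ℤ/10 ⊕ ℤ/10 ⊕ ℤ/20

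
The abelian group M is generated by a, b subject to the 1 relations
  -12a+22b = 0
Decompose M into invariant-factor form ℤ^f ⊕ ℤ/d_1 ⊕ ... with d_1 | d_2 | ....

rank_ℚ(R)=1; free=2−1=1
SNF(R) diag = [2] → torsion [2]

Answer: M ≅ ℤ^1 ⊕ ℤ/2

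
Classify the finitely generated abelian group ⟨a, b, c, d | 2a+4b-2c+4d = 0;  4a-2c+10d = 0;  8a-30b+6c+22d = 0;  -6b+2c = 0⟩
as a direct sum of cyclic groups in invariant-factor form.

rank_ℚ(R)=4; free=4−4=0
SNF(R) diag = [2, 2, 2, 2] → torsion [2, 2, 2, 2]

Answer: M ≅ ℤ/2 ⊕ ℤ/2 ⊕ ℤ/2 ⊕ ℤ/2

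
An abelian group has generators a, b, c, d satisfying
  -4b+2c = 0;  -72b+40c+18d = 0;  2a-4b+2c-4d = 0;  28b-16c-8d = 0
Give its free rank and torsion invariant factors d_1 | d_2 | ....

rank_ℚ(R)=4; free=4−4=0
SNF(R) diag = [2, 2, 2, 4] → torsion [2, 2, 2, 4]

Answer: M ≅ ℤ/2 ⊕ ℤ/2 ⊕ ℤ/2 ⊕ ℤ/4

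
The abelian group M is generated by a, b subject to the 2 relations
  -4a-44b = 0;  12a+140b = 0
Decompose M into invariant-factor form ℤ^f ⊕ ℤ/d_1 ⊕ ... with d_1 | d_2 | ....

rank_ℚ(R)=2; free=2−2=0
SNF(R) diag = [4, 8] → torsion [4, 8]

Answer: M ≅ ℤ/4 ⊕ ℤ/8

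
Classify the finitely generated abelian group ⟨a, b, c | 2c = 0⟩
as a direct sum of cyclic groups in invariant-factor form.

rank_ℚ(R)=1; free=3−1=2
SNF(R) diag = [2] → torsion [2]

Answer: M ≅ ℤ^2 ⊕ ℤ/2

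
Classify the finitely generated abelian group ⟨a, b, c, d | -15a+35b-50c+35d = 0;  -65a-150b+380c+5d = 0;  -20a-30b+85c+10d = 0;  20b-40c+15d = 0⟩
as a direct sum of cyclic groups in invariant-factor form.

Answer: M ≅ ℤ/5 ⊕ ℤ/5 ⊕ ℤ/5 ⊕ ℤ/15

Derivation:
rank_ℚ(R)=4; free=4−4=0
SNF(R) diag = [5, 5, 5, 15] → torsion [5, 5, 5, 15]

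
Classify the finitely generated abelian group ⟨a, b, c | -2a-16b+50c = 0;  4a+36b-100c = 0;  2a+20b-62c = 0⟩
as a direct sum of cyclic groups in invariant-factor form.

rank_ℚ(R)=3; free=3−3=0
SNF(R) diag = [2, 4, 12] → torsion [2, 4, 12]

Answer: M ≅ ℤ/2 ⊕ ℤ/4 ⊕ ℤ/12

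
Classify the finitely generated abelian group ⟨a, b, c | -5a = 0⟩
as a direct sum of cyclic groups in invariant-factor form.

rank_ℚ(R)=1; free=3−1=2
SNF(R) diag = [5] → torsion [5]

Answer: M ≅ ℤ^2 ⊕ ℤ/5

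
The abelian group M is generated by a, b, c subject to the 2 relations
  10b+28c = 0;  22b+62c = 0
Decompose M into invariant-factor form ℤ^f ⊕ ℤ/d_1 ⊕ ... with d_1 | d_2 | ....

Answer: M ≅ ℤ^1 ⊕ ℤ/2 ⊕ ℤ/2

Derivation:
rank_ℚ(R)=2; free=3−2=1
SNF(R) diag = [2, 2] → torsion [2, 2]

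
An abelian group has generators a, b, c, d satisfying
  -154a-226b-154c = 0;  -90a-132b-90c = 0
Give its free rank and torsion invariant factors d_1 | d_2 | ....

Answer: M ≅ ℤ^2 ⊕ ℤ/2 ⊕ ℤ/6

Derivation:
rank_ℚ(R)=2; free=4−2=2
SNF(R) diag = [2, 6] → torsion [2, 6]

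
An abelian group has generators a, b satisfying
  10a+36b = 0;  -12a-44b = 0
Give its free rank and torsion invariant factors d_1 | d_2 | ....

Answer: M ≅ ℤ/2 ⊕ ℤ/4

Derivation:
rank_ℚ(R)=2; free=2−2=0
SNF(R) diag = [2, 4] → torsion [2, 4]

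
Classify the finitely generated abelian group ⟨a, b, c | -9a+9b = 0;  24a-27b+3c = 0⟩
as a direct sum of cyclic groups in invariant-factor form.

rank_ℚ(R)=2; free=3−2=1
SNF(R) diag = [3, 9] → torsion [3, 9]

Answer: M ≅ ℤ^1 ⊕ ℤ/3 ⊕ ℤ/9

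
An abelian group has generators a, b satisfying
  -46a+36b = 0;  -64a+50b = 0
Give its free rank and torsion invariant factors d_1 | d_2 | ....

Answer: M ≅ ℤ/2 ⊕ ℤ/2

Derivation:
rank_ℚ(R)=2; free=2−2=0
SNF(R) diag = [2, 2] → torsion [2, 2]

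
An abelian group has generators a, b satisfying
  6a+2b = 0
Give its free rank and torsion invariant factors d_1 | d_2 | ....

rank_ℚ(R)=1; free=2−1=1
SNF(R) diag = [2] → torsion [2]

Answer: M ≅ ℤ^1 ⊕ ℤ/2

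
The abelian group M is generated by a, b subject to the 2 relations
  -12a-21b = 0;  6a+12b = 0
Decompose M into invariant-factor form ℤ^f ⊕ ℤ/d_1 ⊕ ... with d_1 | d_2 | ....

rank_ℚ(R)=2; free=2−2=0
SNF(R) diag = [3, 6] → torsion [3, 6]

Answer: M ≅ ℤ/3 ⊕ ℤ/6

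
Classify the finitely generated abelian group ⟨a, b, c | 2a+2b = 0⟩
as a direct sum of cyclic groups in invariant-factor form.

Answer: M ≅ ℤ^2 ⊕ ℤ/2

Derivation:
rank_ℚ(R)=1; free=3−1=2
SNF(R) diag = [2] → torsion [2]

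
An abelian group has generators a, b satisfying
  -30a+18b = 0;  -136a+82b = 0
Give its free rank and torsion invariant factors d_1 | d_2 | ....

Answer: M ≅ ℤ/2 ⊕ ℤ/6

Derivation:
rank_ℚ(R)=2; free=2−2=0
SNF(R) diag = [2, 6] → torsion [2, 6]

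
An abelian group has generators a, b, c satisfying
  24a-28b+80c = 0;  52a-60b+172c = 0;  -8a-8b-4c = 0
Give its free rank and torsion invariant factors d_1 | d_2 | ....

rank_ℚ(R)=3; free=3−3=0
SNF(R) diag = [4, 4, 12] → torsion [4, 4, 12]

Answer: M ≅ ℤ/4 ⊕ ℤ/4 ⊕ ℤ/12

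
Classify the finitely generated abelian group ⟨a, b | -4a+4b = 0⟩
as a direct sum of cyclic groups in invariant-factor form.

rank_ℚ(R)=1; free=2−1=1
SNF(R) diag = [4] → torsion [4]

Answer: M ≅ ℤ^1 ⊕ ℤ/4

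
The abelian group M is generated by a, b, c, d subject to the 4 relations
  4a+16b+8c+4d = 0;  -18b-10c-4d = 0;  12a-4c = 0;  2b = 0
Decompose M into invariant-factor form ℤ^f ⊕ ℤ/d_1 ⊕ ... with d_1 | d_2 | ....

Answer: M ≅ ℤ/2 ⊕ ℤ/2 ⊕ ℤ/4 ⊕ ℤ/4

Derivation:
rank_ℚ(R)=4; free=4−4=0
SNF(R) diag = [2, 2, 4, 4] → torsion [2, 2, 4, 4]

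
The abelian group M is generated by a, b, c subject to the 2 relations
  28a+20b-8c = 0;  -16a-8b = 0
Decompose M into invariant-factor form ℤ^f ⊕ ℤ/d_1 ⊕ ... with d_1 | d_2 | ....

Answer: M ≅ ℤ^1 ⊕ ℤ/4 ⊕ ℤ/8

Derivation:
rank_ℚ(R)=2; free=3−2=1
SNF(R) diag = [4, 8] → torsion [4, 8]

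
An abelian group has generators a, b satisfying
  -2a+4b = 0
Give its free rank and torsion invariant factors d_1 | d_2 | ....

rank_ℚ(R)=1; free=2−1=1
SNF(R) diag = [2] → torsion [2]

Answer: M ≅ ℤ^1 ⊕ ℤ/2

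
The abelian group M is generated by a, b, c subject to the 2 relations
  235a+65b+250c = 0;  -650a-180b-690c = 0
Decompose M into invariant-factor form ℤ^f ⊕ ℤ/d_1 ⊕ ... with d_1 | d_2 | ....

rank_ℚ(R)=2; free=3−2=1
SNF(R) diag = [5, 10] → torsion [5, 10]

Answer: M ≅ ℤ^1 ⊕ ℤ/5 ⊕ ℤ/10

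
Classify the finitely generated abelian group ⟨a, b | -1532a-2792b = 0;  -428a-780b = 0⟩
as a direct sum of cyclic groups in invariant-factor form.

rank_ℚ(R)=2; free=2−2=0
SNF(R) diag = [4, 4] → torsion [4, 4]

Answer: M ≅ ℤ/4 ⊕ ℤ/4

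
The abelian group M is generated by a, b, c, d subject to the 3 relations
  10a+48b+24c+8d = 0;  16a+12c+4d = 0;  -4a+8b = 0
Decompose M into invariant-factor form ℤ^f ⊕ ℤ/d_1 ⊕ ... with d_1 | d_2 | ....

Answer: M ≅ ℤ^1 ⊕ ℤ/2 ⊕ ℤ/4 ⊕ ℤ/8

Derivation:
rank_ℚ(R)=3; free=4−3=1
SNF(R) diag = [2, 4, 8] → torsion [2, 4, 8]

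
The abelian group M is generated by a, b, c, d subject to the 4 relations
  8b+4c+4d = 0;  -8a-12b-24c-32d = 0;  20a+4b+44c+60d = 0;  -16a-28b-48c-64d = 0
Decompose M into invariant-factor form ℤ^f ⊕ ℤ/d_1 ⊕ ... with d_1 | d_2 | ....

Answer: M ≅ ℤ/4 ⊕ ℤ/4 ⊕ ℤ/4 ⊕ ℤ/8

Derivation:
rank_ℚ(R)=4; free=4−4=0
SNF(R) diag = [4, 4, 4, 8] → torsion [4, 4, 4, 8]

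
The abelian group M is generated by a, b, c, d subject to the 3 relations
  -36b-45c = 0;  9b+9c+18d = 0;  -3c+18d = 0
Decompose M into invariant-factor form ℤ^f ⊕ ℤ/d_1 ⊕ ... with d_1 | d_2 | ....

rank_ℚ(R)=3; free=4−3=1
SNF(R) diag = [3, 9, 18] → torsion [3, 9, 18]

Answer: M ≅ ℤ^1 ⊕ ℤ/3 ⊕ ℤ/9 ⊕ ℤ/18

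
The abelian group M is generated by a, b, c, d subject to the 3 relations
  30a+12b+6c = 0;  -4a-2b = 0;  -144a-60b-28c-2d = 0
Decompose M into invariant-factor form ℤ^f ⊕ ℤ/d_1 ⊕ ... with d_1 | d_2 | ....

Answer: M ≅ ℤ^1 ⊕ ℤ/2 ⊕ ℤ/2 ⊕ ℤ/6

Derivation:
rank_ℚ(R)=3; free=4−3=1
SNF(R) diag = [2, 2, 6] → torsion [2, 2, 6]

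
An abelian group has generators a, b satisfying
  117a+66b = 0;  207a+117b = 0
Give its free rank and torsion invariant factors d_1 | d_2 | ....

Answer: M ≅ ℤ/3 ⊕ ℤ/9

Derivation:
rank_ℚ(R)=2; free=2−2=0
SNF(R) diag = [3, 9] → torsion [3, 9]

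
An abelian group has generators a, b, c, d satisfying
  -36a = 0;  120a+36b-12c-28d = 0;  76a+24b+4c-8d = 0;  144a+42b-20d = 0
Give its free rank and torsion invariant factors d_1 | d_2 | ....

Answer: M ≅ ℤ/2 ⊕ ℤ/4 ⊕ ℤ/12 ⊕ ℤ/36

Derivation:
rank_ℚ(R)=4; free=4−4=0
SNF(R) diag = [2, 4, 12, 36] → torsion [2, 4, 12, 36]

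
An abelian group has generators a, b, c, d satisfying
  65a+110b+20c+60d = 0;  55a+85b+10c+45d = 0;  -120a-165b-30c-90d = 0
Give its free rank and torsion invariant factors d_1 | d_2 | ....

Answer: M ≅ ℤ^1 ⊕ ℤ/5 ⊕ ℤ/15 ⊕ ℤ/45

Derivation:
rank_ℚ(R)=3; free=4−3=1
SNF(R) diag = [5, 15, 45] → torsion [5, 15, 45]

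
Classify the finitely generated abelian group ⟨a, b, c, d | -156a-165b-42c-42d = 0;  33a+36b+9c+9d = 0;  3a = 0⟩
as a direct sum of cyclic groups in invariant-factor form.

rank_ℚ(R)=3; free=4−3=1
SNF(R) diag = [3, 3, 9] → torsion [3, 3, 9]

Answer: M ≅ ℤ^1 ⊕ ℤ/3 ⊕ ℤ/3 ⊕ ℤ/9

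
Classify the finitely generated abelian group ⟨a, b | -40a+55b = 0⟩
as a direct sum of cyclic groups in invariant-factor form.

rank_ℚ(R)=1; free=2−1=1
SNF(R) diag = [5] → torsion [5]

Answer: M ≅ ℤ^1 ⊕ ℤ/5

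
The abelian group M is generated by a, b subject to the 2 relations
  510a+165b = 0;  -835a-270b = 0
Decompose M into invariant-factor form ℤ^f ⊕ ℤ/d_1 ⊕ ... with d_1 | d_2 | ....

Answer: M ≅ ℤ/5 ⊕ ℤ/15

Derivation:
rank_ℚ(R)=2; free=2−2=0
SNF(R) diag = [5, 15] → torsion [5, 15]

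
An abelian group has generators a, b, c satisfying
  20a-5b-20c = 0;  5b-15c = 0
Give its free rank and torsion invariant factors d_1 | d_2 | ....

Answer: M ≅ ℤ^1 ⊕ ℤ/5 ⊕ ℤ/5

Derivation:
rank_ℚ(R)=2; free=3−2=1
SNF(R) diag = [5, 5] → torsion [5, 5]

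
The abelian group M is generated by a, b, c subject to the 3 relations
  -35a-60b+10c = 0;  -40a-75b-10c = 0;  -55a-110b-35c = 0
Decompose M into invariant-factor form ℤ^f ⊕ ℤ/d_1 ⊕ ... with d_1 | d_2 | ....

Answer: M ≅ ℤ/5 ⊕ ℤ/5 ⊕ ℤ/15

Derivation:
rank_ℚ(R)=3; free=3−3=0
SNF(R) diag = [5, 5, 15] → torsion [5, 5, 15]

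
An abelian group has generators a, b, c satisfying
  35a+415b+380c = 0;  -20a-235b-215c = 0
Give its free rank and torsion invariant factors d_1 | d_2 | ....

Answer: M ≅ ℤ^1 ⊕ ℤ/5 ⊕ ℤ/15

Derivation:
rank_ℚ(R)=2; free=3−2=1
SNF(R) diag = [5, 15] → torsion [5, 15]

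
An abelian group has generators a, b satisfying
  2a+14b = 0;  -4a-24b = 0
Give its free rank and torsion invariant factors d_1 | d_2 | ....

rank_ℚ(R)=2; free=2−2=0
SNF(R) diag = [2, 4] → torsion [2, 4]

Answer: M ≅ ℤ/2 ⊕ ℤ/4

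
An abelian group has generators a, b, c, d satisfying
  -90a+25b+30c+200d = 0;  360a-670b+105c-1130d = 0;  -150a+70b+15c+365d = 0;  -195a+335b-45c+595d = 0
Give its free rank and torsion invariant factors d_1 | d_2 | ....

Answer: M ≅ ℤ/5 ⊕ ℤ/15 ⊕ ℤ/45 ⊕ ℤ/135

Derivation:
rank_ℚ(R)=4; free=4−4=0
SNF(R) diag = [5, 15, 45, 135] → torsion [5, 15, 45, 135]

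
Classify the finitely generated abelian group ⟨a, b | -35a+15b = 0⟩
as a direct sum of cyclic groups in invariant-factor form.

Answer: M ≅ ℤ^1 ⊕ ℤ/5

Derivation:
rank_ℚ(R)=1; free=2−1=1
SNF(R) diag = [5] → torsion [5]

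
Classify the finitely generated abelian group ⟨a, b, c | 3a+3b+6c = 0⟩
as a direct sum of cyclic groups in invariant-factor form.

rank_ℚ(R)=1; free=3−1=2
SNF(R) diag = [3] → torsion [3]

Answer: M ≅ ℤ^2 ⊕ ℤ/3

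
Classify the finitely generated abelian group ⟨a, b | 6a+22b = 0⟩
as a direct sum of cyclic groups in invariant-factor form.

Answer: M ≅ ℤ^1 ⊕ ℤ/2

Derivation:
rank_ℚ(R)=1; free=2−1=1
SNF(R) diag = [2] → torsion [2]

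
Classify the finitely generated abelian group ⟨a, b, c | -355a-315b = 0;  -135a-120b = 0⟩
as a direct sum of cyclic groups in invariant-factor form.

Answer: M ≅ ℤ^1 ⊕ ℤ/5 ⊕ ℤ/15

Derivation:
rank_ℚ(R)=2; free=3−2=1
SNF(R) diag = [5, 15] → torsion [5, 15]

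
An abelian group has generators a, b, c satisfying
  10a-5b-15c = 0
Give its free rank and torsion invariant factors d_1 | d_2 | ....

rank_ℚ(R)=1; free=3−1=2
SNF(R) diag = [5] → torsion [5]

Answer: M ≅ ℤ^2 ⊕ ℤ/5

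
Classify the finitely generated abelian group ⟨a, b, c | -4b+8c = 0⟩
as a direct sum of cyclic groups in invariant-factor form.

Answer: M ≅ ℤ^2 ⊕ ℤ/4

Derivation:
rank_ℚ(R)=1; free=3−1=2
SNF(R) diag = [4] → torsion [4]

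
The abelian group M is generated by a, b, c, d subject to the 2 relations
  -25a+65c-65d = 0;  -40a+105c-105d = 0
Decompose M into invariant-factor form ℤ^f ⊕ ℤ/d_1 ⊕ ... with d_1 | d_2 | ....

rank_ℚ(R)=2; free=4−2=2
SNF(R) diag = [5, 5] → torsion [5, 5]

Answer: M ≅ ℤ^2 ⊕ ℤ/5 ⊕ ℤ/5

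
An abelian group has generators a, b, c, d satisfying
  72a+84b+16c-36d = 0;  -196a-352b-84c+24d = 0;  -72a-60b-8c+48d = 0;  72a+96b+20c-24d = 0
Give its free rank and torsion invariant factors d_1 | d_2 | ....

rank_ℚ(R)=4; free=4−4=0
SNF(R) diag = [4, 4, 12, 36] → torsion [4, 4, 12, 36]

Answer: M ≅ ℤ/4 ⊕ ℤ/4 ⊕ ℤ/12 ⊕ ℤ/36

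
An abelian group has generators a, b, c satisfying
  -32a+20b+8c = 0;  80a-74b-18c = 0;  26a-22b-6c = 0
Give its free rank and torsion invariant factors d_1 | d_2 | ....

rank_ℚ(R)=3; free=3−3=0
SNF(R) diag = [2, 2, 4] → torsion [2, 2, 4]

Answer: M ≅ ℤ/2 ⊕ ℤ/2 ⊕ ℤ/4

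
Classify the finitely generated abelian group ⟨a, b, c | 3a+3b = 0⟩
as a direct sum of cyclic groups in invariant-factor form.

rank_ℚ(R)=1; free=3−1=2
SNF(R) diag = [3] → torsion [3]

Answer: M ≅ ℤ^2 ⊕ ℤ/3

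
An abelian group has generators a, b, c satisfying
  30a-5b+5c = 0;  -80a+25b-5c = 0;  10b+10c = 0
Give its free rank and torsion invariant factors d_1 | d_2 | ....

rank_ℚ(R)=3; free=3−3=0
SNF(R) diag = [5, 10, 20] → torsion [5, 10, 20]

Answer: M ≅ ℤ/5 ⊕ ℤ/10 ⊕ ℤ/20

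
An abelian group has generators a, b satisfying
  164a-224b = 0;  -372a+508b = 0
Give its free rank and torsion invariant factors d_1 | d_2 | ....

Answer: M ≅ ℤ/4 ⊕ ℤ/4

Derivation:
rank_ℚ(R)=2; free=2−2=0
SNF(R) diag = [4, 4] → torsion [4, 4]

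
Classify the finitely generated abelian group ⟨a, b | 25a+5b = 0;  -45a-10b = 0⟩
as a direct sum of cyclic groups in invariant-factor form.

Answer: M ≅ ℤ/5 ⊕ ℤ/5

Derivation:
rank_ℚ(R)=2; free=2−2=0
SNF(R) diag = [5, 5] → torsion [5, 5]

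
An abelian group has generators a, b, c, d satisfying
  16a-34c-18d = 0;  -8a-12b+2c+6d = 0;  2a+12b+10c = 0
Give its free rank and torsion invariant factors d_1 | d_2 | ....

rank_ℚ(R)=3; free=4−3=1
SNF(R) diag = [2, 6, 12] → torsion [2, 6, 12]

Answer: M ≅ ℤ^1 ⊕ ℤ/2 ⊕ ℤ/6 ⊕ ℤ/12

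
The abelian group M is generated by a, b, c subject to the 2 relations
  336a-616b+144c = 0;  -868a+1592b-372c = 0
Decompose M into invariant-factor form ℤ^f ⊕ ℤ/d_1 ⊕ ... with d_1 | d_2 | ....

rank_ℚ(R)=2; free=3−2=1
SNF(R) diag = [4, 8] → torsion [4, 8]

Answer: M ≅ ℤ^1 ⊕ ℤ/4 ⊕ ℤ/8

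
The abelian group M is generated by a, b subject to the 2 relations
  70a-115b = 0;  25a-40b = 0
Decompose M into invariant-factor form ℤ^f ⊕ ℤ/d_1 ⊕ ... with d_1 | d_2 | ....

Answer: M ≅ ℤ/5 ⊕ ℤ/15

Derivation:
rank_ℚ(R)=2; free=2−2=0
SNF(R) diag = [5, 15] → torsion [5, 15]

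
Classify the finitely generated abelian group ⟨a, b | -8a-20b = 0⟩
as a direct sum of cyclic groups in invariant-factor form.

rank_ℚ(R)=1; free=2−1=1
SNF(R) diag = [4] → torsion [4]

Answer: M ≅ ℤ^1 ⊕ ℤ/4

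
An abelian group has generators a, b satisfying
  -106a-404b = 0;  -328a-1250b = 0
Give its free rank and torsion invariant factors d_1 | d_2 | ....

Answer: M ≅ ℤ/2 ⊕ ℤ/6

Derivation:
rank_ℚ(R)=2; free=2−2=0
SNF(R) diag = [2, 6] → torsion [2, 6]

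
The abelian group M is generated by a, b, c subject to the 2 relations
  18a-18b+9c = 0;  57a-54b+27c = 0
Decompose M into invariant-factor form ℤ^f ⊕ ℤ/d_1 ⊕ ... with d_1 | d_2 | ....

rank_ℚ(R)=2; free=3−2=1
SNF(R) diag = [3, 9] → torsion [3, 9]

Answer: M ≅ ℤ^1 ⊕ ℤ/3 ⊕ ℤ/9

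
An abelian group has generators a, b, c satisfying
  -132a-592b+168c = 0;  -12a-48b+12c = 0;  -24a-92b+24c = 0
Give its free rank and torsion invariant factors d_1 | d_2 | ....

Answer: M ≅ ℤ/4 ⊕ ℤ/12 ⊕ ℤ/36

Derivation:
rank_ℚ(R)=3; free=3−3=0
SNF(R) diag = [4, 12, 36] → torsion [4, 12, 36]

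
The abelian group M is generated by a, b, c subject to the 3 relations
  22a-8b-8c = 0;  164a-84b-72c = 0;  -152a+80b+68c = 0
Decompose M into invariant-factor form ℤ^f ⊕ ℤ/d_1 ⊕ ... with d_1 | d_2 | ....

rank_ℚ(R)=3; free=3−3=0
SNF(R) diag = [2, 4, 12] → torsion [2, 4, 12]

Answer: M ≅ ℤ/2 ⊕ ℤ/4 ⊕ ℤ/12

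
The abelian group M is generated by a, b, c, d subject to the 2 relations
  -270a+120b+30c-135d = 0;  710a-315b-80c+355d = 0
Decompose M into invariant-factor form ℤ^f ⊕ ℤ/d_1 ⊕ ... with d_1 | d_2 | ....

rank_ℚ(R)=2; free=4−2=2
SNF(R) diag = [5, 15] → torsion [5, 15]

Answer: M ≅ ℤ^2 ⊕ ℤ/5 ⊕ ℤ/15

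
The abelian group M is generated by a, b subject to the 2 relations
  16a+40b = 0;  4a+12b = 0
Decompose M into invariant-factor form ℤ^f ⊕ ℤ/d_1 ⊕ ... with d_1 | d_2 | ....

rank_ℚ(R)=2; free=2−2=0
SNF(R) diag = [4, 8] → torsion [4, 8]

Answer: M ≅ ℤ/4 ⊕ ℤ/8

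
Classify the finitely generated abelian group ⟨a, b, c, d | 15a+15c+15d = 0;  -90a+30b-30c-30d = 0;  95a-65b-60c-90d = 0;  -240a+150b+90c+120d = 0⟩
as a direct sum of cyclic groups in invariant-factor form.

rank_ℚ(R)=4; free=4−4=0
SNF(R) diag = [5, 15, 30, 30] → torsion [5, 15, 30, 30]

Answer: M ≅ ℤ/5 ⊕ ℤ/15 ⊕ ℤ/30 ⊕ ℤ/30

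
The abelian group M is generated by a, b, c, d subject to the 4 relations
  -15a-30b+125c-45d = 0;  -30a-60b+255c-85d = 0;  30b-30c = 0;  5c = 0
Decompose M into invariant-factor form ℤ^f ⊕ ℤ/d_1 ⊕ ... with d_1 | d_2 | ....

Answer: M ≅ ℤ/5 ⊕ ℤ/5 ⊕ ℤ/15 ⊕ ℤ/30

Derivation:
rank_ℚ(R)=4; free=4−4=0
SNF(R) diag = [5, 5, 15, 30] → torsion [5, 5, 15, 30]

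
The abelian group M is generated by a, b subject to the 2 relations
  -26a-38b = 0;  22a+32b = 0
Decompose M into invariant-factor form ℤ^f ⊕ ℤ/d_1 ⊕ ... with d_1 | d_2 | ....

Answer: M ≅ ℤ/2 ⊕ ℤ/2

Derivation:
rank_ℚ(R)=2; free=2−2=0
SNF(R) diag = [2, 2] → torsion [2, 2]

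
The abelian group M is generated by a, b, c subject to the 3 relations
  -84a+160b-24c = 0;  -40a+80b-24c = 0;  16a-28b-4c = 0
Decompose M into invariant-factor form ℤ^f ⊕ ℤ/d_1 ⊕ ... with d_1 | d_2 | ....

rank_ℚ(R)=3; free=3−3=0
SNF(R) diag = [4, 4, 8] → torsion [4, 4, 8]

Answer: M ≅ ℤ/4 ⊕ ℤ/4 ⊕ ℤ/8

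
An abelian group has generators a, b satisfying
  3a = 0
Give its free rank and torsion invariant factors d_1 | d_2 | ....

Answer: M ≅ ℤ^1 ⊕ ℤ/3

Derivation:
rank_ℚ(R)=1; free=2−1=1
SNF(R) diag = [3] → torsion [3]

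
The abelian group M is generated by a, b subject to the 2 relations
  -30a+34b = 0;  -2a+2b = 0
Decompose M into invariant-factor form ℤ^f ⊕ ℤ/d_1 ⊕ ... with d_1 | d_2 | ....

Answer: M ≅ ℤ/2 ⊕ ℤ/4

Derivation:
rank_ℚ(R)=2; free=2−2=0
SNF(R) diag = [2, 4] → torsion [2, 4]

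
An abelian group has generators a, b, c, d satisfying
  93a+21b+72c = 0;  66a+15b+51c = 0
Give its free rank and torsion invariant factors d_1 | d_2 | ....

rank_ℚ(R)=2; free=4−2=2
SNF(R) diag = [3, 3] → torsion [3, 3]

Answer: M ≅ ℤ^2 ⊕ ℤ/3 ⊕ ℤ/3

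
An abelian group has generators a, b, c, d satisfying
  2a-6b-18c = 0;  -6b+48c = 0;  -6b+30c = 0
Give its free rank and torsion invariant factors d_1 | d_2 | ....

rank_ℚ(R)=3; free=4−3=1
SNF(R) diag = [2, 6, 18] → torsion [2, 6, 18]

Answer: M ≅ ℤ^1 ⊕ ℤ/2 ⊕ ℤ/6 ⊕ ℤ/18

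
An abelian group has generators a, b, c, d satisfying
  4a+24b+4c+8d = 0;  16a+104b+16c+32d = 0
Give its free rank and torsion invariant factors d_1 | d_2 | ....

rank_ℚ(R)=2; free=4−2=2
SNF(R) diag = [4, 8] → torsion [4, 8]

Answer: M ≅ ℤ^2 ⊕ ℤ/4 ⊕ ℤ/8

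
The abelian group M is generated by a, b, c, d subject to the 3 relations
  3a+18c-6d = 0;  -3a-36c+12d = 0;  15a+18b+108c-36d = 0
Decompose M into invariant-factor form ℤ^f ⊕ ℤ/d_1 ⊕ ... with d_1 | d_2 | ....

Answer: M ≅ ℤ^1 ⊕ ℤ/3 ⊕ ℤ/6 ⊕ ℤ/18

Derivation:
rank_ℚ(R)=3; free=4−3=1
SNF(R) diag = [3, 6, 18] → torsion [3, 6, 18]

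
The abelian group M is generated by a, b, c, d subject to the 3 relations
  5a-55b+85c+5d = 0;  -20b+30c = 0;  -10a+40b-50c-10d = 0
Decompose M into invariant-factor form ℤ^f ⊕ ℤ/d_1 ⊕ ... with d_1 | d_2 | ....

Answer: M ≅ ℤ^1 ⊕ ℤ/5 ⊕ ℤ/10 ⊕ ℤ/30

Derivation:
rank_ℚ(R)=3; free=4−3=1
SNF(R) diag = [5, 10, 30] → torsion [5, 10, 30]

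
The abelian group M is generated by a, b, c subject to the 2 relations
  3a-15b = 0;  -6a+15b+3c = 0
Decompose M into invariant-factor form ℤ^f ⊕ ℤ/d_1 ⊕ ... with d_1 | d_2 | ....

Answer: M ≅ ℤ^1 ⊕ ℤ/3 ⊕ ℤ/3

Derivation:
rank_ℚ(R)=2; free=3−2=1
SNF(R) diag = [3, 3] → torsion [3, 3]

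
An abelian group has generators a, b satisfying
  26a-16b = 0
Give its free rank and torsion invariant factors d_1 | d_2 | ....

Answer: M ≅ ℤ^1 ⊕ ℤ/2

Derivation:
rank_ℚ(R)=1; free=2−1=1
SNF(R) diag = [2] → torsion [2]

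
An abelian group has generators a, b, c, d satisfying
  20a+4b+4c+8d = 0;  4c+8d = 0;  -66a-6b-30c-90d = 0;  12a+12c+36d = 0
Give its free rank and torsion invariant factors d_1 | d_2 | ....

Answer: M ≅ ℤ/2 ⊕ ℤ/4 ⊕ ℤ/12 ⊕ ℤ/12

Derivation:
rank_ℚ(R)=4; free=4−4=0
SNF(R) diag = [2, 4, 12, 12] → torsion [2, 4, 12, 12]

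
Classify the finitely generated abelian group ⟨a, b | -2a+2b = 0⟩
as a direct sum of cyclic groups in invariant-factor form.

rank_ℚ(R)=1; free=2−1=1
SNF(R) diag = [2] → torsion [2]

Answer: M ≅ ℤ^1 ⊕ ℤ/2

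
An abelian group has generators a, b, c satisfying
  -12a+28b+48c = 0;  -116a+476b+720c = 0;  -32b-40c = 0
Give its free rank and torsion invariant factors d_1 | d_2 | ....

Answer: M ≅ ℤ/4 ⊕ ℤ/8 ⊕ ℤ/8

Derivation:
rank_ℚ(R)=3; free=3−3=0
SNF(R) diag = [4, 8, 8] → torsion [4, 8, 8]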